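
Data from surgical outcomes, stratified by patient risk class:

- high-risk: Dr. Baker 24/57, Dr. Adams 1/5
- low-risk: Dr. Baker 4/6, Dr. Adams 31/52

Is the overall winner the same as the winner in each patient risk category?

No

High-risk: Dr. Baker 24/57 = 42.1%, Dr. Adams 1/5 = 20.0% → Dr. Baker
Low-risk: Dr. Baker 4/6 = 66.7%, Dr. Adams 31/52 = 59.6% → Dr. Baker
Overall: Dr. Baker 28/63 = 44.4%, Dr. Adams 32/57 = 56.1% → Dr. Adams
Dr. Baker wins each patient risk group but Dr. Adams wins overall — the comparison reverses. Dr. Baker's operations skew toward high-risk, which has a lower base rate.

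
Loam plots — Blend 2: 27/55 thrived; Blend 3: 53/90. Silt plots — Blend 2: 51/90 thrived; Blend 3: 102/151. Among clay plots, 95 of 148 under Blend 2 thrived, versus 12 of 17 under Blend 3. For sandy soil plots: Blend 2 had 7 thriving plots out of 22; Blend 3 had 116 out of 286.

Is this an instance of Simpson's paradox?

Loam: Blend 2 27/55 = 49.1%, Blend 3 53/90 = 58.9% → Blend 3
Silt: Blend 2 51/90 = 56.7%, Blend 3 102/151 = 67.5% → Blend 3
Clay: Blend 2 95/148 = 64.2%, Blend 3 12/17 = 70.6% → Blend 3
Sandy soil: Blend 2 7/22 = 31.8%, Blend 3 116/286 = 40.6% → Blend 3
Overall: Blend 2 180/315 = 57.1%, Blend 3 283/544 = 52.0% → Blend 2
Blend 3 wins each soil group but Blend 2 wins overall — the comparison reverses. Blend 3's plots skew toward sandy soil, which has a lower base rate.

Yes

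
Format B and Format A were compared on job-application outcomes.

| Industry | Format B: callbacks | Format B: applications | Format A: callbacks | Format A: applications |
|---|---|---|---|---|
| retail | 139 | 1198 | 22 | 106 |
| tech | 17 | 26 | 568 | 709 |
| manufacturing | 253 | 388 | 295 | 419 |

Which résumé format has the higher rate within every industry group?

Format A

Retail: Format B 139/1198 = 11.6%, Format A 22/106 = 20.8% → Format A
Tech: Format B 17/26 = 65.4%, Format A 568/709 = 80.1% → Format A
Manufacturing: Format B 253/388 = 65.2%, Format A 295/419 = 70.4% → Format A
Format A has the higher rate in all 3 groups.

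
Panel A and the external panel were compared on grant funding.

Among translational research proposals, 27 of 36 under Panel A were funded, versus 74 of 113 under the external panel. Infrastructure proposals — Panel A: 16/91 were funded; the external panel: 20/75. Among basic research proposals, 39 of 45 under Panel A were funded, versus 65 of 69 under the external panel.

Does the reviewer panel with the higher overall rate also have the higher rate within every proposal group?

Translational research: Panel A 27/36 = 75.0%, the external panel 74/113 = 65.5% → Panel A
Infrastructure: Panel A 16/91 = 17.6%, the external panel 20/75 = 26.7% → the external panel
Basic research: Panel A 39/45 = 86.7%, the external panel 65/69 = 94.2% → the external panel
Overall: Panel A 82/172 = 47.7%, the external panel 159/257 = 61.9% → the external panel
Neither sweeps: Panel A wins 1 of 3 groups, the external panel wins 2. The external panel wins overall but not every group — no Simpson reversal.

No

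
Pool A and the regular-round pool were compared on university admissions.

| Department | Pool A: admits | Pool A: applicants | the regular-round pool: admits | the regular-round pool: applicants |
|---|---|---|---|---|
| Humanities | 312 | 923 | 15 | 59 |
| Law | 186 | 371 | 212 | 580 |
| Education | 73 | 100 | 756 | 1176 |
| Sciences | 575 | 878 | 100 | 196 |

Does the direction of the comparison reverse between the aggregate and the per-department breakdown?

Humanities: Pool A 312/923 = 33.8%, the regular-round pool 15/59 = 25.4% → Pool A
Law: Pool A 186/371 = 50.1%, the regular-round pool 212/580 = 36.6% → Pool A
Education: Pool A 73/100 = 73.0%, the regular-round pool 756/1176 = 64.3% → Pool A
Sciences: Pool A 575/878 = 65.5%, the regular-round pool 100/196 = 51.0% → Pool A
Overall: Pool A 1146/2272 = 50.4%, the regular-round pool 1083/2011 = 53.9% → the regular-round pool
Pool A wins each department group but the regular-round pool wins overall — the comparison reverses. Pool A's applicants skew toward Humanities, which has a lower base rate.

Yes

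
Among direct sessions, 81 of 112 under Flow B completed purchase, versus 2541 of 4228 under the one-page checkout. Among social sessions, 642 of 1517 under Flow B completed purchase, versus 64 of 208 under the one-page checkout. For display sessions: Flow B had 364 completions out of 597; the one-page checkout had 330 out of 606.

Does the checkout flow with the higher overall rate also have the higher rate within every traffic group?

Direct: Flow B 81/112 = 72.3%, the one-page checkout 2541/4228 = 60.1% → Flow B
Social: Flow B 642/1517 = 42.3%, the one-page checkout 64/208 = 30.8% → Flow B
Display: Flow B 364/597 = 61.0%, the one-page checkout 330/606 = 54.5% → Flow B
Overall: Flow B 1087/2226 = 48.8%, the one-page checkout 2935/5042 = 58.2% → the one-page checkout
Flow B wins each traffic group but the one-page checkout wins overall — the comparison reverses. Flow B's sessions skew toward social, which has a lower base rate.

No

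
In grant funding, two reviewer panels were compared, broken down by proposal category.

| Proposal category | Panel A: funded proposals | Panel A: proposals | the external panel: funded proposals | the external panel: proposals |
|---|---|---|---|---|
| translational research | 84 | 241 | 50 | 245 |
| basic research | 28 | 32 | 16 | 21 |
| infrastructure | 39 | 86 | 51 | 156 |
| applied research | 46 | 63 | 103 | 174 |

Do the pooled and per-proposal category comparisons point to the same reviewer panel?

Translational research: Panel A 84/241 = 34.9%, the external panel 50/245 = 20.4% → Panel A
Basic research: Panel A 28/32 = 87.5%, the external panel 16/21 = 76.2% → Panel A
Infrastructure: Panel A 39/86 = 45.3%, the external panel 51/156 = 32.7% → Panel A
Applied research: Panel A 46/63 = 73.0%, the external panel 103/174 = 59.2% → Panel A
Overall: Panel A 197/422 = 46.7%, the external panel 220/596 = 36.9% → Panel A
Panel A wins overall and in every proposal group — no reversal.

Yes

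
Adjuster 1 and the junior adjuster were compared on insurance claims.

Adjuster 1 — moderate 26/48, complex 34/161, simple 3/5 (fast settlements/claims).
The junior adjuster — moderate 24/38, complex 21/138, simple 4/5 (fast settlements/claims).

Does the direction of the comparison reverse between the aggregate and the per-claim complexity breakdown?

Moderate: Adjuster 1 26/48 = 54.2%, the junior adjuster 24/38 = 63.2% → the junior adjuster
Complex: Adjuster 1 34/161 = 21.1%, the junior adjuster 21/138 = 15.2% → Adjuster 1
Simple: Adjuster 1 3/5 = 60.0%, the junior adjuster 4/5 = 80.0% → the junior adjuster
Overall: Adjuster 1 63/214 = 29.4%, the junior adjuster 49/181 = 27.1% → Adjuster 1
Neither sweeps: Adjuster 1 wins 1 of 3 groups, the junior adjuster wins 2. Adjuster 1 wins overall but not every group — no Simpson reversal.

No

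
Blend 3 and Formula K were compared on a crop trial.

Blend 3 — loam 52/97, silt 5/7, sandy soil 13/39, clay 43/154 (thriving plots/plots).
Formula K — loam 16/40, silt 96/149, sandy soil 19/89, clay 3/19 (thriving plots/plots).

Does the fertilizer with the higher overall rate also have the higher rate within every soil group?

Loam: Blend 3 52/97 = 53.6%, Formula K 16/40 = 40.0% → Blend 3
Silt: Blend 3 5/7 = 71.4%, Formula K 96/149 = 64.4% → Blend 3
Sandy soil: Blend 3 13/39 = 33.3%, Formula K 19/89 = 21.3% → Blend 3
Clay: Blend 3 43/154 = 27.9%, Formula K 3/19 = 15.8% → Blend 3
Overall: Blend 3 113/297 = 38.0%, Formula K 134/297 = 45.1% → Formula K
Blend 3 wins each soil group but Formula K wins overall — the comparison reverses. Blend 3's plots skew toward clay, which has a lower base rate.

No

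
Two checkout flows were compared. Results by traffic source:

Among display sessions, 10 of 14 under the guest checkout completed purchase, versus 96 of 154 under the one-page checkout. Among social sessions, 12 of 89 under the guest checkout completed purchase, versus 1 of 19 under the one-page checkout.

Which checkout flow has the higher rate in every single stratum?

Display: the guest checkout 10/14 = 71.4%, the one-page checkout 96/154 = 62.3% → the guest checkout
Social: the guest checkout 12/89 = 13.5%, the one-page checkout 1/19 = 5.3% → the guest checkout
The guest checkout has the higher rate in both groups.

the guest checkout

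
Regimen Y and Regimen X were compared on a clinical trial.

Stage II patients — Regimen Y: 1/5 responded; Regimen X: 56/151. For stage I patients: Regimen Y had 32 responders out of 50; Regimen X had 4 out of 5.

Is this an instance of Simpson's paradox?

Stage II: Regimen Y 1/5 = 20.0%, Regimen X 56/151 = 37.1% → Regimen X
Stage I: Regimen Y 32/50 = 64.0%, Regimen X 4/5 = 80.0% → Regimen X
Overall: Regimen Y 33/55 = 60.0%, Regimen X 60/156 = 38.5% → Regimen Y
Regimen X wins each disease group but Regimen Y wins overall — the comparison reverses. Regimen X's patients skew toward stage II, which has a lower base rate.

Yes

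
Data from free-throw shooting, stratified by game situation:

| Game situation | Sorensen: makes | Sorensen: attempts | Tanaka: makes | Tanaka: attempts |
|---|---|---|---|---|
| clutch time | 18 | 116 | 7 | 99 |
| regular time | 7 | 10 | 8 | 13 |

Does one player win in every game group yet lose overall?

Clutch time: Sorensen 18/116 = 15.5%, Tanaka 7/99 = 7.1% → Sorensen
Regular time: Sorensen 7/10 = 70.0%, Tanaka 8/13 = 61.5% → Sorensen
Overall: Sorensen 25/126 = 19.8%, Tanaka 15/112 = 13.4% → Sorensen
Sorensen wins overall and in every game group — no reversal.

No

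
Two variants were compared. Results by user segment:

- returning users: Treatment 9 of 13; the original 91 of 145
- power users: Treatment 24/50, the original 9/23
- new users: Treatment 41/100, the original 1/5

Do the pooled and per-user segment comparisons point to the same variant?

No

Returning users: Treatment 9/13 = 69.2%, the original 91/145 = 62.8% → Treatment
Power users: Treatment 24/50 = 48.0%, the original 9/23 = 39.1% → Treatment
New users: Treatment 41/100 = 41.0%, the original 1/5 = 20.0% → Treatment
Overall: Treatment 74/163 = 45.4%, the original 101/173 = 58.4% → the original
Treatment wins each user group but the original wins overall — the comparison reverses. Treatment's views skew toward new users, which has a lower base rate.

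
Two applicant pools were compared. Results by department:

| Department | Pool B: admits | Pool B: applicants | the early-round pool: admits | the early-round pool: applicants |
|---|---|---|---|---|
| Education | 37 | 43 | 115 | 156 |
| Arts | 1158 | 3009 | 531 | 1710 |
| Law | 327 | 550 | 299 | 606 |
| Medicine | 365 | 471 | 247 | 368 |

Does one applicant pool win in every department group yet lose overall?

Education: Pool B 37/43 = 86.0%, the early-round pool 115/156 = 73.7% → Pool B
Arts: Pool B 1158/3009 = 38.5%, the early-round pool 531/1710 = 31.1% → Pool B
Law: Pool B 327/550 = 59.5%, the early-round pool 299/606 = 49.3% → Pool B
Medicine: Pool B 365/471 = 77.5%, the early-round pool 247/368 = 67.1% → Pool B
Overall: Pool B 1887/4073 = 46.3%, the early-round pool 1192/2840 = 42.0% → Pool B
Pool B wins overall and in every department group — no reversal.

No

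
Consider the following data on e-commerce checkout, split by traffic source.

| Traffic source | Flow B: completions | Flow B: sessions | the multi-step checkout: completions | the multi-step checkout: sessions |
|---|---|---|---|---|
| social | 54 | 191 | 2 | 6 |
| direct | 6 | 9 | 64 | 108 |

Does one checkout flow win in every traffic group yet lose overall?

No

Social: Flow B 54/191 = 28.3%, the multi-step checkout 2/6 = 33.3% → the multi-step checkout
Direct: Flow B 6/9 = 66.7%, the multi-step checkout 64/108 = 59.3% → Flow B
Overall: Flow B 60/200 = 30.0%, the multi-step checkout 66/114 = 57.9% → the multi-step checkout
Neither sweeps: Flow B wins 1 of 2 groups, the multi-step checkout wins 1. The multi-step checkout wins overall but not every group — no Simpson reversal.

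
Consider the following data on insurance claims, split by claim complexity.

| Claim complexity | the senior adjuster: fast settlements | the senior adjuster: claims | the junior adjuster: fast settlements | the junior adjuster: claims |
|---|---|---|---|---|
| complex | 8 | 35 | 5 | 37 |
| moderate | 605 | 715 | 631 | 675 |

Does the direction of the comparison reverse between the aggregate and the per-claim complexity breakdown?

Complex: the senior adjuster 8/35 = 22.9%, the junior adjuster 5/37 = 13.5% → the senior adjuster
Moderate: the senior adjuster 605/715 = 84.6%, the junior adjuster 631/675 = 93.5% → the junior adjuster
Overall: the senior adjuster 613/750 = 81.7%, the junior adjuster 636/712 = 89.3% → the junior adjuster
Neither sweeps: the senior adjuster wins 1 of 2 groups, the junior adjuster wins 1. The junior adjuster wins overall but not every group — no Simpson reversal.

No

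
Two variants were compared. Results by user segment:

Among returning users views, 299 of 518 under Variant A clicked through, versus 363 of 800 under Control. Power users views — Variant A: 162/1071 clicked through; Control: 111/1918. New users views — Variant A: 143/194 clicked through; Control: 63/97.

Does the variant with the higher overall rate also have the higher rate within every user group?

Returning users: Variant A 299/518 = 57.7%, Control 363/800 = 45.4% → Variant A
Power users: Variant A 162/1071 = 15.1%, Control 111/1918 = 5.8% → Variant A
New users: Variant A 143/194 = 73.7%, Control 63/97 = 64.9% → Variant A
Overall: Variant A 604/1783 = 33.9%, Control 537/2815 = 19.1% → Variant A
Variant A wins overall and in every user group — no reversal.

Yes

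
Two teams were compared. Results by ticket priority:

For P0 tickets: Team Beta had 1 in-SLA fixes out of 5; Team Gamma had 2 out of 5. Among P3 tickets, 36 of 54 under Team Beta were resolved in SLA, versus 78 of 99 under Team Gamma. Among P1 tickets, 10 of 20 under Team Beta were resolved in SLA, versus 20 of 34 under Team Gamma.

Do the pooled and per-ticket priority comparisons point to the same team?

Yes

P0: Team Beta 1/5 = 20.0%, Team Gamma 2/5 = 40.0% → Team Gamma
P3: Team Beta 36/54 = 66.7%, Team Gamma 78/99 = 78.8% → Team Gamma
P1: Team Beta 10/20 = 50.0%, Team Gamma 20/34 = 58.8% → Team Gamma
Overall: Team Beta 47/79 = 59.5%, Team Gamma 100/138 = 72.5% → Team Gamma
Team Gamma wins overall and in every ticket group — no reversal.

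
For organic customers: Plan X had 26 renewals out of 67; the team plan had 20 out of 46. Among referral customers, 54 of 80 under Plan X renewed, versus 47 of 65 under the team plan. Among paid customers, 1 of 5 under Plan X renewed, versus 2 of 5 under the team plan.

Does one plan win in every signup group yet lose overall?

No

Organic: Plan X 26/67 = 38.8%, the team plan 20/46 = 43.5% → the team plan
Referral: Plan X 54/80 = 67.5%, the team plan 47/65 = 72.3% → the team plan
Paid: Plan X 1/5 = 20.0%, the team plan 2/5 = 40.0% → the team plan
Overall: Plan X 81/152 = 53.3%, the team plan 69/116 = 59.5% → the team plan
The team plan wins overall and in every signup group — no reversal.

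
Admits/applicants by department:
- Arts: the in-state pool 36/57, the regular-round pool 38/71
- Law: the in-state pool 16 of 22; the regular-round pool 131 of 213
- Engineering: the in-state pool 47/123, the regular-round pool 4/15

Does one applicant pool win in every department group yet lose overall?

Yes

Arts: the in-state pool 36/57 = 63.2%, the regular-round pool 38/71 = 53.5% → the in-state pool
Law: the in-state pool 16/22 = 72.7%, the regular-round pool 131/213 = 61.5% → the in-state pool
Engineering: the in-state pool 47/123 = 38.2%, the regular-round pool 4/15 = 26.7% → the in-state pool
Overall: the in-state pool 99/202 = 49.0%, the regular-round pool 173/299 = 57.9% → the regular-round pool
The in-state pool wins each department group but the regular-round pool wins overall — the comparison reverses. The in-state pool's applicants skew toward Engineering, which has a lower base rate.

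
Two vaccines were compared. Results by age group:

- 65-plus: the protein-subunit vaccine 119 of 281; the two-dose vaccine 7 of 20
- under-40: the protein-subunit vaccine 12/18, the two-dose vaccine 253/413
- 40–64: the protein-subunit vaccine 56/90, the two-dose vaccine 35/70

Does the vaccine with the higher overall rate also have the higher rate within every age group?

65-plus: the protein-subunit vaccine 119/281 = 42.3%, the two-dose vaccine 7/20 = 35.0% → the protein-subunit vaccine
Under-40: the protein-subunit vaccine 12/18 = 66.7%, the two-dose vaccine 253/413 = 61.3% → the protein-subunit vaccine
40–64: the protein-subunit vaccine 56/90 = 62.2%, the two-dose vaccine 35/70 = 50.0% → the protein-subunit vaccine
Overall: the protein-subunit vaccine 187/389 = 48.1%, the two-dose vaccine 295/503 = 58.6% → the two-dose vaccine
The protein-subunit vaccine wins each age group but the two-dose vaccine wins overall — the comparison reverses. The protein-subunit vaccine's recipients skew toward 65-plus, which has a lower base rate.

No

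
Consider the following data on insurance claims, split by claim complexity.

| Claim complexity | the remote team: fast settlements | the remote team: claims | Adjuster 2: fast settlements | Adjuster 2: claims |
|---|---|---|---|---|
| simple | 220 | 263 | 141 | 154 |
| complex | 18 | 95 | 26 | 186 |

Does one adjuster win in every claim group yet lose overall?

No

Simple: the remote team 220/263 = 83.7%, Adjuster 2 141/154 = 91.6% → Adjuster 2
Complex: the remote team 18/95 = 18.9%, Adjuster 2 26/186 = 14.0% → the remote team
Overall: the remote team 238/358 = 66.5%, Adjuster 2 167/340 = 49.1% → the remote team
Neither sweeps: the remote team wins 1 of 2 groups, Adjuster 2 wins 1. The remote team wins overall but not every group — no Simpson reversal.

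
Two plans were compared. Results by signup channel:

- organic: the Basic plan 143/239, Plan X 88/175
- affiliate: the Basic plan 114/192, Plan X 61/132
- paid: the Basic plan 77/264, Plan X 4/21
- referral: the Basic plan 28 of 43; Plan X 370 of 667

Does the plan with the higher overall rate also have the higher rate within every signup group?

Organic: the Basic plan 143/239 = 59.8%, Plan X 88/175 = 50.3% → the Basic plan
Affiliate: the Basic plan 114/192 = 59.4%, Plan X 61/132 = 46.2% → the Basic plan
Paid: the Basic plan 77/264 = 29.2%, Plan X 4/21 = 19.0% → the Basic plan
Referral: the Basic plan 28/43 = 65.1%, Plan X 370/667 = 55.5% → the Basic plan
Overall: the Basic plan 362/738 = 49.1%, Plan X 523/995 = 52.6% → Plan X
The Basic plan wins each signup group but Plan X wins overall — the comparison reverses. The Basic plan's customers skew toward paid, which has a lower base rate.

No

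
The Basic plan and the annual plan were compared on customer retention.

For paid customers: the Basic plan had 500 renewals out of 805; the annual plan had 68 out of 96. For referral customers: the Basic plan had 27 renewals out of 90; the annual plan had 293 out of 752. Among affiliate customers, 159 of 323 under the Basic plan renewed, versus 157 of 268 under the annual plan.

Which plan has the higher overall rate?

the Basic plan

Paid: the Basic plan 500/805 = 62.1%, the annual plan 68/96 = 70.8% → the annual plan
Referral: the Basic plan 27/90 = 30.0%, the annual plan 293/752 = 39.0% → the annual plan
Affiliate: the Basic plan 159/323 = 49.2%, the annual plan 157/268 = 58.6% → the annual plan
Overall: the Basic plan 686/1218 = 56.3%, the annual plan 518/1116 = 46.4% → the Basic plan
(The annual plan wins every signup group but the Basic plan wins overall — the annual plan's customers skew toward the low-rate referral group.)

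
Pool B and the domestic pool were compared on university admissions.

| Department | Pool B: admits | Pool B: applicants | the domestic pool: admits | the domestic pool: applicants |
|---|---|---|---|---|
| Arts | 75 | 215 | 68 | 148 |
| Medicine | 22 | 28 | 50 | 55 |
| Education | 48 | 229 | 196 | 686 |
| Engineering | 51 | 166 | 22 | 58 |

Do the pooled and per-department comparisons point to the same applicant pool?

Arts: Pool B 75/215 = 34.9%, the domestic pool 68/148 = 45.9% → the domestic pool
Medicine: Pool B 22/28 = 78.6%, the domestic pool 50/55 = 90.9% → the domestic pool
Education: Pool B 48/229 = 21.0%, the domestic pool 196/686 = 28.6% → the domestic pool
Engineering: Pool B 51/166 = 30.7%, the domestic pool 22/58 = 37.9% → the domestic pool
Overall: Pool B 196/638 = 30.7%, the domestic pool 336/947 = 35.5% → the domestic pool
The domestic pool wins overall and in every department group — no reversal.

Yes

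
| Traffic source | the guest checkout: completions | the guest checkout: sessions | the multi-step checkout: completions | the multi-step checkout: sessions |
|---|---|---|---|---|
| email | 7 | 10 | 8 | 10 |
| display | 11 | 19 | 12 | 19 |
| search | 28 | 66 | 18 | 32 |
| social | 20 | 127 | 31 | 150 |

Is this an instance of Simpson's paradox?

No

Email: the guest checkout 7/10 = 70.0%, the multi-step checkout 8/10 = 80.0% → the multi-step checkout
Display: the guest checkout 11/19 = 57.9%, the multi-step checkout 12/19 = 63.2% → the multi-step checkout
Search: the guest checkout 28/66 = 42.4%, the multi-step checkout 18/32 = 56.2% → the multi-step checkout
Social: the guest checkout 20/127 = 15.7%, the multi-step checkout 31/150 = 20.7% → the multi-step checkout
Overall: the guest checkout 66/222 = 29.7%, the multi-step checkout 69/211 = 32.7% → the multi-step checkout
The multi-step checkout wins overall and in every traffic group — no reversal.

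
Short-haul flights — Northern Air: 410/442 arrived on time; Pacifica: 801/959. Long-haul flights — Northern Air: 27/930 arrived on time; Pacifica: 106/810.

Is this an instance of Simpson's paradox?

Short-haul: Northern Air 410/442 = 92.8%, Pacifica 801/959 = 83.5% → Northern Air
Long-haul: Northern Air 27/930 = 2.9%, Pacifica 106/810 = 13.1% → Pacifica
Overall: Northern Air 437/1372 = 31.9%, Pacifica 907/1769 = 51.3% → Pacifica
Neither sweeps: Northern Air wins 1 of 2 groups, Pacifica wins 1. Pacifica wins overall but not every group — no Simpson reversal.

No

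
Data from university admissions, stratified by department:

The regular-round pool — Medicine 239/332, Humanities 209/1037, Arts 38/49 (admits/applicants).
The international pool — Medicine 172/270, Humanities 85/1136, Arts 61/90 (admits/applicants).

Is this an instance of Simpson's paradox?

Medicine: the regular-round pool 239/332 = 72.0%, the international pool 172/270 = 63.7% → the regular-round pool
Humanities: the regular-round pool 209/1037 = 20.2%, the international pool 85/1136 = 7.5% → the regular-round pool
Arts: the regular-round pool 38/49 = 77.6%, the international pool 61/90 = 67.8% → the regular-round pool
Overall: the regular-round pool 486/1418 = 34.3%, the international pool 318/1496 = 21.3% → the regular-round pool
The regular-round pool wins overall and in every department group — no reversal.

No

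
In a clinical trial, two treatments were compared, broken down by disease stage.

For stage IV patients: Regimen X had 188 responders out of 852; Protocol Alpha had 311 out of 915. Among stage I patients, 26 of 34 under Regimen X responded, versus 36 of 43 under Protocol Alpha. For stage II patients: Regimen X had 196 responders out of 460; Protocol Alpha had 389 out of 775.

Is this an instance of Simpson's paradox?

Stage IV: Regimen X 188/852 = 22.1%, Protocol Alpha 311/915 = 34.0% → Protocol Alpha
Stage I: Regimen X 26/34 = 76.5%, Protocol Alpha 36/43 = 83.7% → Protocol Alpha
Stage II: Regimen X 196/460 = 42.6%, Protocol Alpha 389/775 = 50.2% → Protocol Alpha
Overall: Regimen X 410/1346 = 30.5%, Protocol Alpha 736/1733 = 42.5% → Protocol Alpha
Protocol Alpha wins overall and in every disease group — no reversal.

No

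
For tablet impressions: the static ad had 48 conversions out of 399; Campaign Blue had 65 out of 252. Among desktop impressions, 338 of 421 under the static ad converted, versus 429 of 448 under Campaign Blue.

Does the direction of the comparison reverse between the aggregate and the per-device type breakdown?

No

Tablet: the static ad 48/399 = 12.0%, Campaign Blue 65/252 = 25.8% → Campaign Blue
Desktop: the static ad 338/421 = 80.3%, Campaign Blue 429/448 = 95.8% → Campaign Blue
Overall: the static ad 386/820 = 47.1%, Campaign Blue 494/700 = 70.6% → Campaign Blue
Campaign Blue wins overall and in every device group — no reversal.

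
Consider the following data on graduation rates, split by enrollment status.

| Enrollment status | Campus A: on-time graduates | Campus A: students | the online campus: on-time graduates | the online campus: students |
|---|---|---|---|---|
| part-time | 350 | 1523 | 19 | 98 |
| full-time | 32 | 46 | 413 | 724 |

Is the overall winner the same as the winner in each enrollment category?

No

Part-time: Campus A 350/1523 = 23.0%, the online campus 19/98 = 19.4% → Campus A
Full-time: Campus A 32/46 = 69.6%, the online campus 413/724 = 57.0% → Campus A
Overall: Campus A 382/1569 = 24.3%, the online campus 432/822 = 52.6% → the online campus
Campus A wins each enrollment group but the online campus wins overall — the comparison reverses. Campus A's students skew toward part-time, which has a lower base rate.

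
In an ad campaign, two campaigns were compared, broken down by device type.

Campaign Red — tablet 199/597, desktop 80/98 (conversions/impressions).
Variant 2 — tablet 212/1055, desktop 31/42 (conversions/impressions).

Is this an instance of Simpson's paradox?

No

Tablet: Campaign Red 199/597 = 33.3%, Variant 2 212/1055 = 20.1% → Campaign Red
Desktop: Campaign Red 80/98 = 81.6%, Variant 2 31/42 = 73.8% → Campaign Red
Overall: Campaign Red 279/695 = 40.1%, Variant 2 243/1097 = 22.2% → Campaign Red
Campaign Red wins overall and in every device group — no reversal.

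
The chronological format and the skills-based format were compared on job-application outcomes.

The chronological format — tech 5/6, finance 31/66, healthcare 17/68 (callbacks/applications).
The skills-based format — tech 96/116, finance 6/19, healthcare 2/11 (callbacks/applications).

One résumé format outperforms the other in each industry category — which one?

Tech: the chronological format 5/6 = 83.3%, the skills-based format 96/116 = 82.8% → the chronological format
Finance: the chronological format 31/66 = 47.0%, the skills-based format 6/19 = 31.6% → the chronological format
Healthcare: the chronological format 17/68 = 25.0%, the skills-based format 2/11 = 18.2% → the chronological format
The chronological format has the higher rate in all 3 groups.

the chronological format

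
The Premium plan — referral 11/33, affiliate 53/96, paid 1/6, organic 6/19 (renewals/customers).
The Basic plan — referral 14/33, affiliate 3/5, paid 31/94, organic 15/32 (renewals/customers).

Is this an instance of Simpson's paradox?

Referral: the Premium plan 11/33 = 33.3%, the Basic plan 14/33 = 42.4% → the Basic plan
Affiliate: the Premium plan 53/96 = 55.2%, the Basic plan 3/5 = 60.0% → the Basic plan
Paid: the Premium plan 1/6 = 16.7%, the Basic plan 31/94 = 33.0% → the Basic plan
Organic: the Premium plan 6/19 = 31.6%, the Basic plan 15/32 = 46.9% → the Basic plan
Overall: the Premium plan 71/154 = 46.1%, the Basic plan 63/164 = 38.4% → the Premium plan
The Basic plan wins each signup group but the Premium plan wins overall — the comparison reverses. The Basic plan's customers skew toward paid, which has a lower base rate.

Yes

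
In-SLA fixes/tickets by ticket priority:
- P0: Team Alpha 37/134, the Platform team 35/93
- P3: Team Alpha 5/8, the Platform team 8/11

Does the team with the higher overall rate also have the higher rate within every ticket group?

Yes

P0: Team Alpha 37/134 = 27.6%, the Platform team 35/93 = 37.6% → the Platform team
P3: Team Alpha 5/8 = 62.5%, the Platform team 8/11 = 72.7% → the Platform team
Overall: Team Alpha 42/142 = 29.6%, the Platform team 43/104 = 41.3% → the Platform team
The Platform team wins overall and in every ticket group — no reversal.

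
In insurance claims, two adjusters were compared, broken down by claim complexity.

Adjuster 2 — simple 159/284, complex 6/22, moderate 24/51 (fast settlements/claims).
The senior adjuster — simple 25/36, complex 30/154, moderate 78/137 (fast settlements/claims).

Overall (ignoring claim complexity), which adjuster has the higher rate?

Simple: Adjuster 2 159/284 = 56.0%, the senior adjuster 25/36 = 69.4% → the senior adjuster
Complex: Adjuster 2 6/22 = 27.3%, the senior adjuster 30/154 = 19.5% → Adjuster 2
Moderate: Adjuster 2 24/51 = 47.1%, the senior adjuster 78/137 = 56.9% → the senior adjuster
Overall: Adjuster 2 189/357 = 52.9%, the senior adjuster 133/327 = 40.7% → Adjuster 2
(Neither sweeps every claim group, but Adjuster 2 has the higher pooled rate.)

Adjuster 2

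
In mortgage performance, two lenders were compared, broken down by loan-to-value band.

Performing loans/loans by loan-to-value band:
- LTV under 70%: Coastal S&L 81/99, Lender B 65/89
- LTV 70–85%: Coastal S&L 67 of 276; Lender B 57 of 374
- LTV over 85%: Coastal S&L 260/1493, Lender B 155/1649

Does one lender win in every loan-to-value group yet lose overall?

LTV under 70%: Coastal S&L 81/99 = 81.8%, Lender B 65/89 = 73.0% → Coastal S&L
LTV 70–85%: Coastal S&L 67/276 = 24.3%, Lender B 57/374 = 15.2% → Coastal S&L
LTV over 85%: Coastal S&L 260/1493 = 17.4%, Lender B 155/1649 = 9.4% → Coastal S&L
Overall: Coastal S&L 408/1868 = 21.8%, Lender B 277/2112 = 13.1% → Coastal S&L
Coastal S&L wins overall and in every loan-to-value group — no reversal.

No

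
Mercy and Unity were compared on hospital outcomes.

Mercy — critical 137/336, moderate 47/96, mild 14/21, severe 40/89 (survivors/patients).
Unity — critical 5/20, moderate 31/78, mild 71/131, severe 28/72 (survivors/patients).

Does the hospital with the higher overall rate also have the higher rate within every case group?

Critical: Mercy 137/336 = 40.8%, Unity 5/20 = 25.0% → Mercy
Moderate: Mercy 47/96 = 49.0%, Unity 31/78 = 39.7% → Mercy
Mild: Mercy 14/21 = 66.7%, Unity 71/131 = 54.2% → Mercy
Severe: Mercy 40/89 = 44.9%, Unity 28/72 = 38.9% → Mercy
Overall: Mercy 238/542 = 43.9%, Unity 135/301 = 44.9% → Unity
Mercy wins each case group but Unity wins overall — the comparison reverses. Mercy's patients skew toward critical, which has a lower base rate.

No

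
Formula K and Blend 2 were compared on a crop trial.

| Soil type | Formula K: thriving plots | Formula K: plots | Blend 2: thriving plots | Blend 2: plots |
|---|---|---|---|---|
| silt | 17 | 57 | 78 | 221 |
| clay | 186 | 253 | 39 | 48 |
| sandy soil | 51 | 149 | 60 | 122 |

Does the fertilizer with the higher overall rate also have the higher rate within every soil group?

Silt: Formula K 17/57 = 29.8%, Blend 2 78/221 = 35.3% → Blend 2
Clay: Formula K 186/253 = 73.5%, Blend 2 39/48 = 81.2% → Blend 2
Sandy soil: Formula K 51/149 = 34.2%, Blend 2 60/122 = 49.2% → Blend 2
Overall: Formula K 254/459 = 55.3%, Blend 2 177/391 = 45.3% → Formula K
Blend 2 wins each soil group but Formula K wins overall — the comparison reverses. Blend 2's plots skew toward silt, which has a lower base rate.

No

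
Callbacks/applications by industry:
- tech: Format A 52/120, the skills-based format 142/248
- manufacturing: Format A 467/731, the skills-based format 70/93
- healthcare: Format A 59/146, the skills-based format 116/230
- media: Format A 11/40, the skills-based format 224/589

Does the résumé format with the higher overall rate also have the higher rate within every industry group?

No

Tech: Format A 52/120 = 43.3%, the skills-based format 142/248 = 57.3% → the skills-based format
Manufacturing: Format A 467/731 = 63.9%, the skills-based format 70/93 = 75.3% → the skills-based format
Healthcare: Format A 59/146 = 40.4%, the skills-based format 116/230 = 50.4% → the skills-based format
Media: Format A 11/40 = 27.5%, the skills-based format 224/589 = 38.0% → the skills-based format
Overall: Format A 589/1037 = 56.8%, the skills-based format 552/1160 = 47.6% → Format A
The skills-based format wins each industry group but Format A wins overall — the comparison reverses. The skills-based format's applications skew toward media, which has a lower base rate.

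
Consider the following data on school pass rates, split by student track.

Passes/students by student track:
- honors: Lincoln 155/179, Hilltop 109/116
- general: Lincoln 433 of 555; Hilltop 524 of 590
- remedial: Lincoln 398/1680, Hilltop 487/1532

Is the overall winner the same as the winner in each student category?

Honors: Lincoln 155/179 = 86.6%, Hilltop 109/116 = 94.0% → Hilltop
General: Lincoln 433/555 = 78.0%, Hilltop 524/590 = 88.8% → Hilltop
Remedial: Lincoln 398/1680 = 23.7%, Hilltop 487/1532 = 31.8% → Hilltop
Overall: Lincoln 986/2414 = 40.8%, Hilltop 1120/2238 = 50.0% → Hilltop
Hilltop wins overall and in every student group — no reversal.

Yes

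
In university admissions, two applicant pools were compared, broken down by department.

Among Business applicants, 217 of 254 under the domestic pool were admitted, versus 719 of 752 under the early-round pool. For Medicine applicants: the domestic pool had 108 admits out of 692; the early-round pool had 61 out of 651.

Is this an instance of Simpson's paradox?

Business: the domestic pool 217/254 = 85.4%, the early-round pool 719/752 = 95.6% → the early-round pool
Medicine: the domestic pool 108/692 = 15.6%, the early-round pool 61/651 = 9.4% → the domestic pool
Overall: the domestic pool 325/946 = 34.4%, the early-round pool 780/1403 = 55.6% → the early-round pool
Neither sweeps: the domestic pool wins 1 of 2 groups, the early-round pool wins 1. The early-round pool wins overall but not every group — no Simpson reversal.

No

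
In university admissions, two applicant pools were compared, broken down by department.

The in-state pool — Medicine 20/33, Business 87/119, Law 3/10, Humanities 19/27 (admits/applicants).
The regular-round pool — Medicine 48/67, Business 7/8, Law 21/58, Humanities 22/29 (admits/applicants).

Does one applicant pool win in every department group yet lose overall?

Yes

Medicine: the in-state pool 20/33 = 60.6%, the regular-round pool 48/67 = 71.6% → the regular-round pool
Business: the in-state pool 87/119 = 73.1%, the regular-round pool 7/8 = 87.5% → the regular-round pool
Law: the in-state pool 3/10 = 30.0%, the regular-round pool 21/58 = 36.2% → the regular-round pool
Humanities: the in-state pool 19/27 = 70.4%, the regular-round pool 22/29 = 75.9% → the regular-round pool
Overall: the in-state pool 129/189 = 68.3%, the regular-round pool 98/162 = 60.5% → the in-state pool
The regular-round pool wins each department group but the in-state pool wins overall — the comparison reverses. The regular-round pool's applicants skew toward Law, which has a lower base rate.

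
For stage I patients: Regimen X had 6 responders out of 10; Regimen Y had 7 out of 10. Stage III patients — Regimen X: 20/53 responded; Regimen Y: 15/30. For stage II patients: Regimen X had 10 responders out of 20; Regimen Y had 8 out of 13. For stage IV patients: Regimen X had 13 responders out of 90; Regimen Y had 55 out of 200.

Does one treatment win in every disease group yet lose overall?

No

Stage I: Regimen X 6/10 = 60.0%, Regimen Y 7/10 = 70.0% → Regimen Y
Stage III: Regimen X 20/53 = 37.7%, Regimen Y 15/30 = 50.0% → Regimen Y
Stage II: Regimen X 10/20 = 50.0%, Regimen Y 8/13 = 61.5% → Regimen Y
Stage IV: Regimen X 13/90 = 14.4%, Regimen Y 55/200 = 27.5% → Regimen Y
Overall: Regimen X 49/173 = 28.3%, Regimen Y 85/253 = 33.6% → Regimen Y
Regimen Y wins overall and in every disease group — no reversal.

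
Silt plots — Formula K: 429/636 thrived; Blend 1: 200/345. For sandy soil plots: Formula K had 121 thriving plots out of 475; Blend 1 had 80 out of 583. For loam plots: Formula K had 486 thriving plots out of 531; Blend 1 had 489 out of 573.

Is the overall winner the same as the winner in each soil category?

Silt: Formula K 429/636 = 67.5%, Blend 1 200/345 = 58.0% → Formula K
Sandy soil: Formula K 121/475 = 25.5%, Blend 1 80/583 = 13.7% → Formula K
Loam: Formula K 486/531 = 91.5%, Blend 1 489/573 = 85.3% → Formula K
Overall: Formula K 1036/1642 = 63.1%, Blend 1 769/1501 = 51.2% → Formula K
Formula K wins overall and in every soil group — no reversal.

Yes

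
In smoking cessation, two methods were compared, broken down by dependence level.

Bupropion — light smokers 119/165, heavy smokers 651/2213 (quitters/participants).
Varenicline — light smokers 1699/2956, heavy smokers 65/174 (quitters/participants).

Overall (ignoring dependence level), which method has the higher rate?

varenicline

Light smokers: bupropion 119/165 = 72.1%, varenicline 1699/2956 = 57.5% → bupropion
Heavy smokers: bupropion 651/2213 = 29.4%, varenicline 65/174 = 37.4% → varenicline
Overall: bupropion 770/2378 = 32.4%, varenicline 1764/3130 = 56.4% → varenicline
(Neither sweeps every dependence group, but varenicline has the higher pooled rate.)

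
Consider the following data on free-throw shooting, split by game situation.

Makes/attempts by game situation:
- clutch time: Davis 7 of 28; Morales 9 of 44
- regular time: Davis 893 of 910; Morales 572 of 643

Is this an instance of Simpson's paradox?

No

Clutch time: Davis 7/28 = 25.0%, Morales 9/44 = 20.5% → Davis
Regular time: Davis 893/910 = 98.1%, Morales 572/643 = 89.0% → Davis
Overall: Davis 900/938 = 95.9%, Morales 581/687 = 84.6% → Davis
Davis wins overall and in every game group — no reversal.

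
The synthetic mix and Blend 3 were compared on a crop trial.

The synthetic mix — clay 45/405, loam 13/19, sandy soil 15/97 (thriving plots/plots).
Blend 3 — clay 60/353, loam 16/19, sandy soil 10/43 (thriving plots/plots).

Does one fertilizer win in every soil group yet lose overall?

No

Clay: the synthetic mix 45/405 = 11.1%, Blend 3 60/353 = 17.0% → Blend 3
Loam: the synthetic mix 13/19 = 68.4%, Blend 3 16/19 = 84.2% → Blend 3
Sandy soil: the synthetic mix 15/97 = 15.5%, Blend 3 10/43 = 23.3% → Blend 3
Overall: the synthetic mix 73/521 = 14.0%, Blend 3 86/415 = 20.7% → Blend 3
Blend 3 wins overall and in every soil group — no reversal.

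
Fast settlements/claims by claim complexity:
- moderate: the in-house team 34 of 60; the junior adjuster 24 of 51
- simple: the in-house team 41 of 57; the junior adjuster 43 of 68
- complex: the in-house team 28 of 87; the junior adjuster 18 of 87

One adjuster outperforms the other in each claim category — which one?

the in-house team

Moderate: the in-house team 34/60 = 56.7%, the junior adjuster 24/51 = 47.1% → the in-house team
Simple: the in-house team 41/57 = 71.9%, the junior adjuster 43/68 = 63.2% → the in-house team
Complex: the in-house team 28/87 = 32.2%, the junior adjuster 18/87 = 20.7% → the in-house team
The in-house team has the higher rate in all 3 groups.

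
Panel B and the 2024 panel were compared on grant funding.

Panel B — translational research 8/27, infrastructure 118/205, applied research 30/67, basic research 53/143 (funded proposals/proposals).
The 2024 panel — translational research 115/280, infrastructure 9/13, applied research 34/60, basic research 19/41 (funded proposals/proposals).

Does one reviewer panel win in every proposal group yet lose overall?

Translational research: Panel B 8/27 = 29.6%, the 2024 panel 115/280 = 41.1% → the 2024 panel
Infrastructure: Panel B 118/205 = 57.6%, the 2024 panel 9/13 = 69.2% → the 2024 panel
Applied research: Panel B 30/67 = 44.8%, the 2024 panel 34/60 = 56.7% → the 2024 panel
Basic research: Panel B 53/143 = 37.1%, the 2024 panel 19/41 = 46.3% → the 2024 panel
Overall: Panel B 209/442 = 47.3%, the 2024 panel 177/394 = 44.9% → Panel B
The 2024 panel wins each proposal group but Panel B wins overall — the comparison reverses. The 2024 panel's proposals skew toward translational research, which has a lower base rate.

Yes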